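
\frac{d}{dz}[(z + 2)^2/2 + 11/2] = z + 2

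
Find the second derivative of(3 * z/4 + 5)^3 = 81*z/32 + 135/8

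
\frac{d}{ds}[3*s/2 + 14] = 3/2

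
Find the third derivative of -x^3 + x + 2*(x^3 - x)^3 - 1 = 1008*x^6 - 1260*x^4 + 360*x^2 - 18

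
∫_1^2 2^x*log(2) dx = 2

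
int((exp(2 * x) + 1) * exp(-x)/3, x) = 2*sinh(x)/3 + C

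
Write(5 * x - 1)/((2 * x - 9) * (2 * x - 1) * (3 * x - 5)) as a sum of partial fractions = -66/(119*(3*x - 5)) + 3/(56*(2*x - 1)) + 43/(136*(2*x - 9))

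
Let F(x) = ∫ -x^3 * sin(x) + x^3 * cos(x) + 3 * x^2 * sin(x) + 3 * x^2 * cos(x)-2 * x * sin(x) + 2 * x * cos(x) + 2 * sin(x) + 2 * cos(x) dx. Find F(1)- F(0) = 3*cos(1) + 3*sin(1)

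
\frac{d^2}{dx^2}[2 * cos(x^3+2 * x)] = -18*x^4*cos(x^3 + 2*x) - 24*x^2*cos(x^3 + 2*x) - 12*x*sin(x^3 + 2*x) - 8*cos(x^3 + 2*x)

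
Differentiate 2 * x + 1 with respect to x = 2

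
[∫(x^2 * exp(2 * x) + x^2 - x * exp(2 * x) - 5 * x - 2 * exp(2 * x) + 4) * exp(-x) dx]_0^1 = -E + exp(-1)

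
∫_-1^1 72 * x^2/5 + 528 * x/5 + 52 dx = 568/5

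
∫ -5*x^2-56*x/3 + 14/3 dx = -5*x^3/3 - 28*x^2/3 + 14*x/3 + C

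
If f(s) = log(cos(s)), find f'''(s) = -2*sin(s)/cos(s)^3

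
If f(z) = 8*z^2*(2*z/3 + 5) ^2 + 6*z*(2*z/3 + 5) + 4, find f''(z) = 128*z^2/3 + 320*z + 408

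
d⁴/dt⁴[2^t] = 2^t*log(2)^4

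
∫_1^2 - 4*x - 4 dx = -10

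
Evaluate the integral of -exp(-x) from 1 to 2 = -exp(-1) + exp(-2)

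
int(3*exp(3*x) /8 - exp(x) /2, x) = (exp(2*x) - 4)*exp(x)/8 + C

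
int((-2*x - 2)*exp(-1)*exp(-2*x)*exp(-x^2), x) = exp(-(x + 1)^2) + C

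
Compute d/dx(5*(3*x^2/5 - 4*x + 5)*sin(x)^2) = 3*x^2*sin(2*x) + 6*x*sin(x)^2 - 20*x*sin(2*x) - 20*sin(x)^2 + 25*sin(2*x)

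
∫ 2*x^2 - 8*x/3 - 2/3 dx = 2*x^3/3 - 4*x^2/3 - 2*x/3 + C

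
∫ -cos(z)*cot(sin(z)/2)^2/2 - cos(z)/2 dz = cot(sin(z)/2) + C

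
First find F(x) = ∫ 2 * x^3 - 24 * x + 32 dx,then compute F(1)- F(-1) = 64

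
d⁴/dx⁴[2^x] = 2^x*log(2)^4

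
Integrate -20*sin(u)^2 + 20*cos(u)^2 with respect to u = 10*sin(2*u) + C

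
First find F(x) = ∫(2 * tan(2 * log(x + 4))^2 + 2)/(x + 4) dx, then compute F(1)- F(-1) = tan(2*log(5)) - tan(2*log(3))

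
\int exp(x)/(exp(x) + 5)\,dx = log(exp(x) + 5) + C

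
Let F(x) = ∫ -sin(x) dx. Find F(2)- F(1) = -cos(1) + cos(2)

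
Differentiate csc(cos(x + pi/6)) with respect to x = sin(x + pi/6)*cot(cos(x + pi/6))*csc(cos(x + pi/6))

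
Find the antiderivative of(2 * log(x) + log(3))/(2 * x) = log(x)*log(3*x)/2 + C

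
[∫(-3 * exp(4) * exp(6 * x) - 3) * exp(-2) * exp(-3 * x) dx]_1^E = -exp(2 + 3*E) - exp(-5) + exp(-3*E - 2) + exp(5)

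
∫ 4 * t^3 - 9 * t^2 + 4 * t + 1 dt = t^4 - 3*t^3 + 2*t^2 + t + C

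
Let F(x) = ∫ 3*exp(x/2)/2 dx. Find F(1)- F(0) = -3 + 3*exp(1/2)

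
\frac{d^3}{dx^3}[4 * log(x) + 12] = 8/x^3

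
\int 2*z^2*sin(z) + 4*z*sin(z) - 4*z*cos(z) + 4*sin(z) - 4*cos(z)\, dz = (-2*z^2 - 4*z - 4)*cos(z) + C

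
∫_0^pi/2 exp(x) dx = -1 + exp(pi/2)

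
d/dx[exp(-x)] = -exp(-x)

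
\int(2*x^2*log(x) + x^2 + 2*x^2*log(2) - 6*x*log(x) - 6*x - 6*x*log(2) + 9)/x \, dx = (x - 3)^2*log(2*x) + C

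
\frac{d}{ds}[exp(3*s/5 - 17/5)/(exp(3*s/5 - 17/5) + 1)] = 3*exp(3*s/5 - 17/5)/(5*exp(-34/5)*exp(6*s/5) + 10*exp(-17/5)*exp(3*s/5) + 5)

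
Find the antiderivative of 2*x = x^2 + C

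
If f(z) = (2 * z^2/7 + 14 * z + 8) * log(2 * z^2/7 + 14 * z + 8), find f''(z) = (4*z^2*log(z^2/7 + 7*z + 4) + 4*z^2*log(2) + 12*z^2 + 196*z*log(z^2/7 + 7*z + 4) + 196*z*log(2) + 588*z + 112*log(z^2/7 + 7*z + 4) + 112*log(2) + 4914)/(7*z^2 + 343*z + 196)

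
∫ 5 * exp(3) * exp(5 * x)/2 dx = exp(5*x + 3)/2 + C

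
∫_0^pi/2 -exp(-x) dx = -1 + exp(-pi/2)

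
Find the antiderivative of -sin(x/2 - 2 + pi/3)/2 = cos(x/2 - 2 + pi/3) + C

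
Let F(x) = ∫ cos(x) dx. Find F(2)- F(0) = sin(2)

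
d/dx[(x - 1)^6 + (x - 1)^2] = 6*x^5 - 30*x^4 + 60*x^3 - 60*x^2 + 32*x - 8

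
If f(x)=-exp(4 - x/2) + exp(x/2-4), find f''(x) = (exp(x - 8) - 1)*exp(4 - x/2)/4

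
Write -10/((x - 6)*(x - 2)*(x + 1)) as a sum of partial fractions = -10/(21*(x + 1)) + 5/(6*(x - 2)) - 5/(14*(x - 6))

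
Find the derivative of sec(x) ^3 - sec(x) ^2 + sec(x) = (1 - 2/cos(x) + 3/cos(x)^2)*sin(x)/cos(x)^2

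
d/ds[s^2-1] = 2*s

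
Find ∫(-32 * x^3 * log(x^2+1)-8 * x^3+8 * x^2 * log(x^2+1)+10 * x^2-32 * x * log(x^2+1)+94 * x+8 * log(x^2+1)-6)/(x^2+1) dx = -(4*log(x^2 + 1) - 3)*(48*x + (4*x - 7)^2 - 84)/4 + C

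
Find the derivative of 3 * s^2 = 6*s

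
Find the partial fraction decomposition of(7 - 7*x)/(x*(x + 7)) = -8/(x + 7) + 1/x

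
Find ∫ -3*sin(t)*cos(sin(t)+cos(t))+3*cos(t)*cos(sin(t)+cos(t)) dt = 3*sin(sqrt(2)*sin(t + pi/4)) + C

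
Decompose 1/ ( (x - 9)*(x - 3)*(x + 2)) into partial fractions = 1/(55*(x + 2)) - 1/(30*(x - 3)) + 1/(66*(x - 9))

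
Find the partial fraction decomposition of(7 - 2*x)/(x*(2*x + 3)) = -20/(3*(2*x + 3)) + 7/(3*x)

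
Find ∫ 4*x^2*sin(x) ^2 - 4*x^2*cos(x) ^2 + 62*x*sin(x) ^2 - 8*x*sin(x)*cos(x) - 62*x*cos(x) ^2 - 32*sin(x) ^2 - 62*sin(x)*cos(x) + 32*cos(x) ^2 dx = -(x + 16)*(2*x - 1)*sin(2*x) + C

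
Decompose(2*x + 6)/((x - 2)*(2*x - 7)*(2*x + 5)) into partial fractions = 1/(54*(2*x + 5)) + 13/(18*(2*x - 7)) - 10/(27*(x - 2))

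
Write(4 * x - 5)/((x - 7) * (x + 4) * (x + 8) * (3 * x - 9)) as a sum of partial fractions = 37/(1980*(x + 8)) - 1/(44*(x + 4)) - 1/(132*(x - 3)) + 23/(1980*(x - 7))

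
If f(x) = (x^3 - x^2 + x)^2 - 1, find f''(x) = 30*x^4 - 40*x^3 + 36*x^2 - 12*x + 2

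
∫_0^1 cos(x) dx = sin(1)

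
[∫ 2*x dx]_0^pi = pi^2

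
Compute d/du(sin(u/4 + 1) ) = cos(u/4 + 1)/4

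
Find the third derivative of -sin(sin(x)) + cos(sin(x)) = sqrt(2)*(3*sin(x)*cos(sin(x) + pi/4) + sin(sin(x) + pi/4)*cos(x)^2 + sin(sin(x) + pi/4))*cos(x)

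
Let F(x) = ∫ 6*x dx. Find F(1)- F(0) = 3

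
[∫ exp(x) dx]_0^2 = -1 + exp(2)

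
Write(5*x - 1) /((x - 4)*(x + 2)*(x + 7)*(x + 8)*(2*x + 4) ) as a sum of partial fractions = -41/(864*(x + 8)) + 18/(275*(x + 7)) - 1/(50*(x + 2)) + 11/(360*(x + 2)^2) + 19/(9504*(x - 4))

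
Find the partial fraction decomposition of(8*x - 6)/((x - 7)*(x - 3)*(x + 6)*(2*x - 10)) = 3/(143*(x + 6)) + 1/(8*(x - 3)) - 17/(44*(x - 5)) + 25/(104*(x - 7))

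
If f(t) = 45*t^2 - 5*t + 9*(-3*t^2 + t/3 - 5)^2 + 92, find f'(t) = 324*t^3 - 54*t^2 + 632*t - 35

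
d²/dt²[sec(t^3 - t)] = 18*t^4*tan(t^3 - t)^2*sec(t^3 - t) + 9*t^4*sec(t^3 - t) - 12*t^2*tan(t^3 - t)^2*sec(t^3 - t) - 6*t^2*sec(t^3 - t) + 6*t*tan(t^3 - t)*sec(t^3 - t) + 2*tan(t^3 - t)^2*sec(t^3 - t) + sec(t^3 - t)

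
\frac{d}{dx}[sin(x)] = cos(x)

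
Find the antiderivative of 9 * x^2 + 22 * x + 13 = 3*x^3 + 11*x^2 + 13*x + C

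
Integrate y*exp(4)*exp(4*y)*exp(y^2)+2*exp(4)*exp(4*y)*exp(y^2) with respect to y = exp((y + 2)^2)/2 + C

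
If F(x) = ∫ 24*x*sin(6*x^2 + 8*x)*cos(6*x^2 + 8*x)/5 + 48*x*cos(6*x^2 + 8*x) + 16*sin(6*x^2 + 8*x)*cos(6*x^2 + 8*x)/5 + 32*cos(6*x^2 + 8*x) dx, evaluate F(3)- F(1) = -4*sin(14) - sin(14)^2/5 + sin(78)^2/5 + 4*sin(78)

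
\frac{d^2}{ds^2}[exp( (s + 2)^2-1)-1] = 4*s^2*exp(s^2 + 4*s + 3) + 16*s*exp(s^2 + 4*s + 3) + 18*exp(s^2 + 4*s + 3)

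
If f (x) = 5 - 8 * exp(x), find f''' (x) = -8*exp(x)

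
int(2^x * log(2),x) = 2^x + C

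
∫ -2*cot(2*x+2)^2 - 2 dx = cot(2*x + 2) + C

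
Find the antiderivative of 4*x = 2*x^2 + C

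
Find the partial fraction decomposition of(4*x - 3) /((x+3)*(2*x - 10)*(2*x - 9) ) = -2/(2*x - 9) - 1/(16*(x + 3)) + 17/(16*(x - 5))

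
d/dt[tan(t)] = cos(t)^(-2)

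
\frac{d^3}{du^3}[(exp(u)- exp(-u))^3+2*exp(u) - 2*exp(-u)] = (27*exp(6*u) - exp(4*u) - exp(2*u) + 27)*exp(-3*u)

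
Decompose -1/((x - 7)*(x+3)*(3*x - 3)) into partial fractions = -1/(120*(x + 3)) + 1/(72*(x - 1)) - 1/(180*(x - 7))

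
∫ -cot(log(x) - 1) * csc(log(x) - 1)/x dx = csc(log(x) - 1) + C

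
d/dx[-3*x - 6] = -3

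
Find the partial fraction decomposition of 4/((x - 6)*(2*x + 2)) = -2/(7*(x + 1)) + 2/(7*(x - 6))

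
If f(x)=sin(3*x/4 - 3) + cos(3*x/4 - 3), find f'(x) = 3*sqrt(2)*cos(3*x/4 - 3 + pi/4)/4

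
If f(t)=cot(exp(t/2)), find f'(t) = -exp(t/2)/(2*sin(exp(t/2))^2)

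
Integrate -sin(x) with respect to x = cos(x) + C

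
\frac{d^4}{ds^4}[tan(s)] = 24*tan(s)^5 + 40*tan(s)^3 + 16*tan(s)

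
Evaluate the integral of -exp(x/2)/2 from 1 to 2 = -E + exp(1/2)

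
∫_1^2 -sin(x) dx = -cos(1) + cos(2)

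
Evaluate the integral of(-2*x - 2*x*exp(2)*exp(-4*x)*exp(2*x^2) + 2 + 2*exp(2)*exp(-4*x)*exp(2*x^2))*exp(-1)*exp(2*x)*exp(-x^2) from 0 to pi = -exp(-2*pi + 1 + pi^2) - exp(-1) + exp(-pi^2 - 1 + 2*pi) + E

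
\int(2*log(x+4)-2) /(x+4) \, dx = (log(x + 4) - 2)*log(x + 4) + C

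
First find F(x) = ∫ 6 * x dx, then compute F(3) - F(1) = 24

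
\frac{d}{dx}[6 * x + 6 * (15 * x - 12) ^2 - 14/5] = 2700*x - 2154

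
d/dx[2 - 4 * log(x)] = -4/x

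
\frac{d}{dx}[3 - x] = -1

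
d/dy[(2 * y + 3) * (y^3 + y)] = 8*y^3 + 9*y^2 + 4*y + 3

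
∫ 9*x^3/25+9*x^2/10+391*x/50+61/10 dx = 9*x^4/100 + 3*x^3/10 + 391*x^2/100 + 61*x/10 + C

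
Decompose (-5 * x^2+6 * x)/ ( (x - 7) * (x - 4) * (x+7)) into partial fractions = -41/(22*(x + 7)) + 56/(33*(x - 4)) - 29/(6*(x - 7))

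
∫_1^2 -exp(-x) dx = -exp(-1) + exp(-2)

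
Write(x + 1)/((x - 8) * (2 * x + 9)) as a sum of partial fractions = 7/(25*(2*x + 9)) + 9/(25*(x - 8))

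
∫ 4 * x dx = 2*x^2 + C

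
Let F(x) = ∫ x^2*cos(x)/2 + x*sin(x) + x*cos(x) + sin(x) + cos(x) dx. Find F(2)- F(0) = 5*sin(2)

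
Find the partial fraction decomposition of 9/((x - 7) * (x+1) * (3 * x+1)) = -81/(44*(3*x + 1)) + 9/(16*(x + 1)) + 9/(176*(x - 7))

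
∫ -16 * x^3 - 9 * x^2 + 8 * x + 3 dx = -4*x^4 - 3*x^3 + 4*x^2 + 3*x + C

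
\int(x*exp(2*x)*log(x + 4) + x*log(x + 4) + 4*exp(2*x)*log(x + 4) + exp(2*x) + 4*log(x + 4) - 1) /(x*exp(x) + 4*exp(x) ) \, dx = 2*log(x + 4)*sinh(x) + C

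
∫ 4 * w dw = 2*w^2 + C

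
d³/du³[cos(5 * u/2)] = 125*sin(5*u/2)/8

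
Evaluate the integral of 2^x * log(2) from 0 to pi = -1 + 2^pi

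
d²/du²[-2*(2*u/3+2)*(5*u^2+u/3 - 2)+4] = -40*u - 368/9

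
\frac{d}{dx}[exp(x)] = exp(x)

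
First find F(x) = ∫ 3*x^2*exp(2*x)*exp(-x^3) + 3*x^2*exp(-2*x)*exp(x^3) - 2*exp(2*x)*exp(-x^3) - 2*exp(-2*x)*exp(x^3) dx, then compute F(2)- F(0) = -exp(-4) + exp(4)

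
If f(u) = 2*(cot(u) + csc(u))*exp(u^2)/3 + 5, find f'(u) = 2*(2*u/tan(u) + 2*u/sin(u) - cos(u)/sin(u)^2 - 1/sin(u)^2)*exp(u^2)/3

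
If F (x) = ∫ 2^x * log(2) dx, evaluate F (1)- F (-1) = 3/2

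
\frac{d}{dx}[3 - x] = -1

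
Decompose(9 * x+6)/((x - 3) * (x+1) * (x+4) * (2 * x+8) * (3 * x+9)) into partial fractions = 247/(882*(x + 4)) + 5/(21*(x + 4)^2) - 7/(24*(x + 3)) + 1/(144*(x + 1)) + 11/(2352*(x - 3))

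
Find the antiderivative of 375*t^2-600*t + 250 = 125*t^3 - 300*t^2 + 250*t + C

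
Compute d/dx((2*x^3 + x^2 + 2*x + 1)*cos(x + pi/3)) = -2*x^3*sin(x + pi/3) - x^2*sin(x + pi/3) + 6*x^2*cos(x + pi/3) - 2*sqrt(2)*x*sin(x + pi/12) - sin(x + pi/3) + 2*cos(x + pi/3)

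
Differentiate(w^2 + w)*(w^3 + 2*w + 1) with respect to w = 5*w^4 + 4*w^3 + 6*w^2 + 6*w + 1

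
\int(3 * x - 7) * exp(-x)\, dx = (4 - 3*x)*exp(-x) + C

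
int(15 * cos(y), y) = 15*sin(y) + C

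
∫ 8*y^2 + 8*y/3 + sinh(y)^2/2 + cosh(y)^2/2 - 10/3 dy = 8*y^3/3 + 4*y^2/3 - 10*y/3 + sinh(2*y)/4 + C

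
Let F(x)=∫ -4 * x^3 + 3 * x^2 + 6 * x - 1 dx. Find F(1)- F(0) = 2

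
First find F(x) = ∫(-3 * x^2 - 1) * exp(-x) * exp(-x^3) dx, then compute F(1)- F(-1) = -exp(2) + exp(-2)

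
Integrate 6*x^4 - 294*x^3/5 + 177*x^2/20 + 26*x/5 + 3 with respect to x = 6*x^5/5 - 147*x^4/10 + 59*x^3/20 + 13*x^2/5 + 3*x + C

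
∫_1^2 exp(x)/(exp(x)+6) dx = -log(E + 6) + log(6 + exp(2))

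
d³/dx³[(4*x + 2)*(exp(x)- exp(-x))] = (4*x*exp(2*x) + 4*x + 14*exp(2*x) - 10)*exp(-x)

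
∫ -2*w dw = -w^2 + C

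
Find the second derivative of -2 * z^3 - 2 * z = -12*z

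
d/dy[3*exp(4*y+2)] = 12*exp(4*y + 2)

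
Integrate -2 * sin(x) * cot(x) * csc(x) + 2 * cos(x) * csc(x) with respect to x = 0 + C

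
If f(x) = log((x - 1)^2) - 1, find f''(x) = -2/(x^2 - 2*x + 1)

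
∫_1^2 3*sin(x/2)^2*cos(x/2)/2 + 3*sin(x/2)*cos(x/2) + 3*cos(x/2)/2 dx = -(sin(1/2) + 1)^3 + (sin(1) + 1)^3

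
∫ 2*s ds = s^2 + C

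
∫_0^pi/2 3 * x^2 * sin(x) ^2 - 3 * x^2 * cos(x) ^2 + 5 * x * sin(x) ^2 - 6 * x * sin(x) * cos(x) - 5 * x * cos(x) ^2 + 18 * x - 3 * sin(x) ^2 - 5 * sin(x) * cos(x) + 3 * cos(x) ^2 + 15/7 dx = 15*pi/14 + 9*pi^2/4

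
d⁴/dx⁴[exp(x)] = exp(x)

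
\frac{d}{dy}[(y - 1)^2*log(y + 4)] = (2*y^2*log(y + 4) + y^2 + 6*y*log(y + 4) - 2*y - 8*log(y + 4) + 1)/(y + 4)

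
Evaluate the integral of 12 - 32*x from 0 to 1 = -4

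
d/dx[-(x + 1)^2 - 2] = -2*x - 2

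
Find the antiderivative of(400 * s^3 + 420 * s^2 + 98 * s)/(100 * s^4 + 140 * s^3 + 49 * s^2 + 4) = log(s^2*(10*s + 7)^2/4 + 1) + C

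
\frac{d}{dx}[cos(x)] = -sin(x)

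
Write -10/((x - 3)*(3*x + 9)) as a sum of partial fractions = 5/(9*(x + 3)) - 5/(9*(x - 3))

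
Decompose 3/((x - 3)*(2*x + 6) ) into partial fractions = -1/(4*(x + 3)) + 1/(4*(x - 3))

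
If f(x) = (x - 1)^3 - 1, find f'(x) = 3*x^2 - 6*x + 3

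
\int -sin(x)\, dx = cos(x) + C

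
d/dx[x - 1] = 1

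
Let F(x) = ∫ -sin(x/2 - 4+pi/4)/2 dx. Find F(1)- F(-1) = sin(pi/4 + 7/2) - sin(pi/4 + 9/2)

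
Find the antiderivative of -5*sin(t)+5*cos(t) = 5*sqrt(2)*sin(t + pi/4) + C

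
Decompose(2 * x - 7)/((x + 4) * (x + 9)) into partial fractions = 5/(x + 9) - 3/(x + 4)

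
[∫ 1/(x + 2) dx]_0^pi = -log(2) + log(2 + pi)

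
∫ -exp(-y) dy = exp(-y) + C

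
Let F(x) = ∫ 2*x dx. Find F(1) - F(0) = 1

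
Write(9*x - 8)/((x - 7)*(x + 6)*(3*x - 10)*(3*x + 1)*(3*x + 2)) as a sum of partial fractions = 21/(736*(3*x + 2)) - 9/(374*(3*x + 1)) - 3/(616*(3*x - 10)) - 31/(49504*(x + 6)) + 5/(6578*(x - 7))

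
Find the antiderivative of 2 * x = x^2 + C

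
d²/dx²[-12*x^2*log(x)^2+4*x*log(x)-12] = (-24*x*log(x)^2 - 72*x*log(x) - 24*x + 4)/x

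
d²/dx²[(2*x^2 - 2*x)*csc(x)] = 2*(-x^2 + 2*x^2/sin(x)^2 + x - 4*x*cos(x)/sin(x) - 2*x/sin(x)^2 + 2 + 2*cos(x)/sin(x))/sin(x)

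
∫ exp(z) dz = exp(z) + C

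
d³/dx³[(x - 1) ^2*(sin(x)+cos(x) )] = x^2*sin(x) - x^2*cos(x) - 8*x*sin(x) - 4*x*cos(x) + sin(x) + 11*cos(x)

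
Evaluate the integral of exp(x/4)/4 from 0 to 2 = -1 + exp(1/2)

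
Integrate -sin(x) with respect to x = cos(x) + C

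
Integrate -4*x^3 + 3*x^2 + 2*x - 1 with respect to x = -x^4 + x^3 + x^2 - x + C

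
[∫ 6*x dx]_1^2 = 9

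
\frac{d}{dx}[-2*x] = -2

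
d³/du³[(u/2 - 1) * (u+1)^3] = 12*u + 3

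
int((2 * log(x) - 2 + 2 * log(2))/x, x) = (log(2*x) - 1)^2 + C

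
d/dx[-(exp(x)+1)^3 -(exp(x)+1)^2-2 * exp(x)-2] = -3*exp(3*x) - 8*exp(2*x) - 7*exp(x)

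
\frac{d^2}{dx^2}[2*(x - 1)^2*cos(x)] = -2*x^2*cos(x) - 8*x*sin(x) + 4*x*cos(x) + 8*sin(x) + 2*cos(x)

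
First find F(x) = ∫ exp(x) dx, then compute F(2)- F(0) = -1 + exp(2)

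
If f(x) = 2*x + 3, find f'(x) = 2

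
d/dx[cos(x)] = -sin(x)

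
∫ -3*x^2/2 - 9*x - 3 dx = -x^3/2 - 9*x^2/2 - 3*x + C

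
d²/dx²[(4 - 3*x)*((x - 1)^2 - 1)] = 20 - 18*x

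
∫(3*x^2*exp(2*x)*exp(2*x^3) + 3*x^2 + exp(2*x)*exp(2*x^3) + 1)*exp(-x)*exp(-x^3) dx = -exp(-x^3 - x) + exp(x^3 + x) + C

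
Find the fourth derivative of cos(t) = cos(t)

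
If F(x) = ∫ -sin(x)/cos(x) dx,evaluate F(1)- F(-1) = 0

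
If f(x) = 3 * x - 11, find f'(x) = 3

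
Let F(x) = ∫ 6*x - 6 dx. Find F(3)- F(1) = 12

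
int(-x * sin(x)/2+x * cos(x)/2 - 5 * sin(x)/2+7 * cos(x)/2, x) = sqrt(2)*(x + 6)*sin(x + pi/4)/2 + C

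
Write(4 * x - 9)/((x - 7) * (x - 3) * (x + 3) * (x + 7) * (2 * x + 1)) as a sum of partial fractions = -176/(6825*(2*x + 1)) - 37/(7280*(x + 7)) + 7/(400*(x + 3)) - 1/(560*(x - 3)) + 19/(8400*(x - 7))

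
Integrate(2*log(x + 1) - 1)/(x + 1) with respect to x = (log(x + 1) - 1)*log(x + 1) + C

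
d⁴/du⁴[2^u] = 2^u*log(2)^4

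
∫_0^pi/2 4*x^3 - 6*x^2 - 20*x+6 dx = -45 + (-3 + pi/2)^2*(1 + (pi/2 + 2)^2)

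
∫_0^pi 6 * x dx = 3*pi^2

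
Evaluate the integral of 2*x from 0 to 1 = 1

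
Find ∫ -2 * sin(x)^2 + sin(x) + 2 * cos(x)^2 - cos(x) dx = sin(2*x) - sqrt(2)*sin(x + pi/4) + C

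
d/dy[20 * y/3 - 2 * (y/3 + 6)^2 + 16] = -4*y/9 - 4/3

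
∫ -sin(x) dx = cos(x) + C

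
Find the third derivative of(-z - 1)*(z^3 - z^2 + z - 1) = -24*z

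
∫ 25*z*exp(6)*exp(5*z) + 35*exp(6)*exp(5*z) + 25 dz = 25*z + (5*z + 6)*exp(5*z + 6) + C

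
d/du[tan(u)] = cos(u)^(-2)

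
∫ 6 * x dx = 3*x^2 + C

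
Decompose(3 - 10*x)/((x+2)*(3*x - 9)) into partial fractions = -23/(15*(x + 2)) - 9/(5*(x - 3))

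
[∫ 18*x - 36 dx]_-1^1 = -72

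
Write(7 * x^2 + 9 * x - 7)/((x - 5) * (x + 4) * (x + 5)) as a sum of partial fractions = 123/(10*(x + 5)) - 23/(3*(x + 4)) + 71/(30*(x - 5))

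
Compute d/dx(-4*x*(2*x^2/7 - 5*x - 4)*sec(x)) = 4*(-2*x^3*sin(x)/(7*cos(x)) + 5*x^2*sin(x)/cos(x) - 6*x^2/7 + 4*x*sin(x)/cos(x) + 10*x + 4)/cos(x)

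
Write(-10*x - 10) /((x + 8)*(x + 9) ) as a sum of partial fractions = -80/(x + 9) + 70/(x + 8)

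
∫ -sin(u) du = cos(u) + C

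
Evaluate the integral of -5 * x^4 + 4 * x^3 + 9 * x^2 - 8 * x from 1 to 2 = -7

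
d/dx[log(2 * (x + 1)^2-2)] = (2*x + 2)/(x^2 + 2*x)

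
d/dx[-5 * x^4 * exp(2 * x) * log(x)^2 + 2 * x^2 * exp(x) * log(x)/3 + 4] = -10*x^4*exp(2*x)*log(x)^2 - 20*x^3*exp(2*x)*log(x)^2 - 10*x^3*exp(2*x)*log(x) + 2*x^2*exp(x)*log(x)/3 + 4*x*exp(x)*log(x)/3 + 2*x*exp(x)/3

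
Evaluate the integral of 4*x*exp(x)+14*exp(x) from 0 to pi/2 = -10 + 2*(pi + 5)*exp(pi/2)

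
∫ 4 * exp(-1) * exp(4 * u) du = exp(4*u - 1) + C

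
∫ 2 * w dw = w^2 + C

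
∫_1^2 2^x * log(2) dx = 2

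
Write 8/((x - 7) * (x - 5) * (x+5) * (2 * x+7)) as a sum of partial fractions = 64/(1071*(2*x + 7)) - 1/(45*(x + 5)) - 2/(85*(x - 5)) + 1/(63*(x - 7))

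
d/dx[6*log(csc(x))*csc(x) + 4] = -6*(log(1/sin(x)) + 1)*cos(x)/sin(x)^2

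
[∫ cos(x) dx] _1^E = -sin(1) + sin(E)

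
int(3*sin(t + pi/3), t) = -3*cos(t + pi/3) + C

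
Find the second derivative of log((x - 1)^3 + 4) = (-3*x^4 + 12*x^3 - 18*x^2 + 36*x - 27)/(x^6 - 6*x^5 + 15*x^4 - 12*x^3 - 9*x^2 + 18*x + 9)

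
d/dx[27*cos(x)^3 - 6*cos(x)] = 81*sin(x)^3 - 75*sin(x)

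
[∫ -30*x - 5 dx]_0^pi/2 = 5*pi*(-3*pi/2 - 1)/2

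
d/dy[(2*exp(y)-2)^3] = 24*exp(3*y) - 48*exp(2*y) + 24*exp(y)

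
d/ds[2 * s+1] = 2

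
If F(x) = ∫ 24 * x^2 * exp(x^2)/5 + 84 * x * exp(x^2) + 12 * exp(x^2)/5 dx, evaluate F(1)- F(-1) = 24*E/5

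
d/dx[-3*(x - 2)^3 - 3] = -9*x^2 + 36*x - 36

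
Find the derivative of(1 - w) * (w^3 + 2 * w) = -4*w^3 + 3*w^2 - 4*w + 2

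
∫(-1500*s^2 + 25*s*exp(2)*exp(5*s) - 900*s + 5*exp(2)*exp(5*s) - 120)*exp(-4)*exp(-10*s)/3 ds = (5*s + 2)*(6*(5*s + 2)*exp(5*s + 2) - exp(10*s + 4))*exp(-15*s - 6)/3 + C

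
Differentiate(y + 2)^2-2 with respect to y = 2*y + 4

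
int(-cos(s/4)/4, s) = -sin(s/4) + C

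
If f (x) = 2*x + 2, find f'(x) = 2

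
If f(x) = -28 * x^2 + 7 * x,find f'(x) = 7 - 56*x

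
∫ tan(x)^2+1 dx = tan(x) + C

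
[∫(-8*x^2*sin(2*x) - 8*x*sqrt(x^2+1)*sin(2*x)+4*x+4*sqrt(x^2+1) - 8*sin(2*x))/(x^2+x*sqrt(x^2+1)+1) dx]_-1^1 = -4*log(-1 + sqrt(2)) + 4*log(1 + sqrt(2))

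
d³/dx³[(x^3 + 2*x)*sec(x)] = (-x^3*sin(x)/cos(x) + 6*x^3*sin(x)/cos(x)^3 - 9*x^2 + 18*x^2/cos(x)^2 + 16*x*sin(x)/cos(x) + 12*x*sin(x)/cos(x)^3 + 12/cos(x)^2)/cos(x)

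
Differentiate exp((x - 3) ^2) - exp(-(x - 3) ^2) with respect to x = (2*x*exp(2*x^2 - 12*x + 18) + 2*x - 6*exp(2*x^2 - 12*x + 18) - 6)*exp(-x^2 + 6*x - 9)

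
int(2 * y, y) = y^2 + C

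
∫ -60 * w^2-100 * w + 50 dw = -20*w^3 - 50*w^2 + 50*w + C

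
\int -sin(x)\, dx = cos(x) + C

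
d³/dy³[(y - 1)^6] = 120*y^3 - 360*y^2 + 360*y - 120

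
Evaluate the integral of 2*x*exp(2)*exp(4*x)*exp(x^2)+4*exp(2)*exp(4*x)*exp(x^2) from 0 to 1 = -exp(2) + exp(7)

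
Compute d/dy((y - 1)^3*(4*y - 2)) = 16*y^3 - 42*y^2 + 36*y - 10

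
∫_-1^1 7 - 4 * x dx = 14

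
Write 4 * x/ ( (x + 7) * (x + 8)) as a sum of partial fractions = 32/(x + 8) - 28/(x + 7)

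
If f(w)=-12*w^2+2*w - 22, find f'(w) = 2 - 24*w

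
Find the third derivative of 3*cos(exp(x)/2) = 3*(exp(2*x)*sin(exp(x)/2) - 6*exp(x)*cos(exp(x)/2) - 4*sin(exp(x)/2))*exp(x)/8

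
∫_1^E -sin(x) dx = cos(E) - cos(1)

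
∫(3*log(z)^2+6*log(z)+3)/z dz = (log(z) + 1)^3 + C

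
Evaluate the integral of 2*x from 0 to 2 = 4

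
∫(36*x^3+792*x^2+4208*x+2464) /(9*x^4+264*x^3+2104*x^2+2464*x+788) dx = log((x + 14)^2*(3*x + 2)^2/4 + 1) + C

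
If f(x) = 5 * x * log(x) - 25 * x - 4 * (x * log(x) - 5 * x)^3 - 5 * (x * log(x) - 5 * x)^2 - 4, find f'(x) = -12*x^2*log(x)^3 + 168*x^2*log(x)^2 - 780*x^2*log(x) + 1200*x^2 - 10*x*log(x)^2 + 90*x*log(x) - 200*x + 5*log(x) - 20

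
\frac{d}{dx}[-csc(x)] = cot(x)*csc(x)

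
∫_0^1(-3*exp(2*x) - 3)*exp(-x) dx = -3*E + 3*exp(-1)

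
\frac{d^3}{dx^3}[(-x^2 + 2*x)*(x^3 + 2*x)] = -60*x^2 + 48*x - 12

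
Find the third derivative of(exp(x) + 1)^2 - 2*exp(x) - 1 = 8*exp(2*x)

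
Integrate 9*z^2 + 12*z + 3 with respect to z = 3*z^3 + 6*z^2 + 3*z + C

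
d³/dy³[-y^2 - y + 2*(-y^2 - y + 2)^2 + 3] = 48*y + 24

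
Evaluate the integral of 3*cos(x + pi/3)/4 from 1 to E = -3*sin(1 + pi/3)/4 + 3*sin(pi/3 + E)/4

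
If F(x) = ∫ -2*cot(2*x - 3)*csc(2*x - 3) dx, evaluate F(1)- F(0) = -csc(1) + csc(3)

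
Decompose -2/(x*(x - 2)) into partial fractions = -1/(x - 2) + 1/x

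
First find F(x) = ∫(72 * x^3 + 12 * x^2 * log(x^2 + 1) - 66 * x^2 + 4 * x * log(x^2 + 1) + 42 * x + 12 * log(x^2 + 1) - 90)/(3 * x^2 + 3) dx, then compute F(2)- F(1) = -30 - (log(2) + 6)^2/3 - 5*log(5) + 5*log(2) + (log(5) + 12)^2/3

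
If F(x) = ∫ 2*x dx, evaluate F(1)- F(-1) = 0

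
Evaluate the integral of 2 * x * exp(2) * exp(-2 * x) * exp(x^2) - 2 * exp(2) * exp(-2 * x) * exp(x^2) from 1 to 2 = -E + exp(2)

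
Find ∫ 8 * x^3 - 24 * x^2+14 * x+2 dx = 2*x^4 - 8*x^3 + 7*x^2 + 2*x + C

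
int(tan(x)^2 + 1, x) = tan(x) + C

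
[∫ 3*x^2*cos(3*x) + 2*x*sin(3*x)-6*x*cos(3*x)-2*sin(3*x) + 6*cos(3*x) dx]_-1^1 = 6*sin(3)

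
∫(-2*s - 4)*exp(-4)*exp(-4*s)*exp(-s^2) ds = exp(-(s + 2)^2) + C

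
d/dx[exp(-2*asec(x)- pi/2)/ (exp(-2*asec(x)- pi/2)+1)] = -2*exp(2*asec(x) + 2*pi)/(x^2*sqrt(1 - 1/x^2)*exp(5*pi/2)*exp(4*asec(x)) + 2*x^2*sqrt(1 - 1/x^2)*exp(2*pi)*exp(2*asec(x)) + x^2*sqrt(1 - 1/x^2)*exp(3*pi/2))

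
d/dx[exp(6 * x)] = 6*exp(6*x)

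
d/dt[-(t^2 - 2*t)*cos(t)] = t^2*sin(t) - 2*t*sin(t) - 2*t*cos(t) + 2*cos(t)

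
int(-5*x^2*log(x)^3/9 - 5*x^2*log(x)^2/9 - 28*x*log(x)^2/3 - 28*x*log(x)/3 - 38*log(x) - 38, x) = x*log(x) - 5*(x*log(x) + 9)^3/27 + (x*log(x) + 9)^2/3 + C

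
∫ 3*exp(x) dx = 3*exp(x) + C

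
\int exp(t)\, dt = exp(t) + C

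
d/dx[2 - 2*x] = -2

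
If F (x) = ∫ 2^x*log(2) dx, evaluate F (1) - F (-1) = 3/2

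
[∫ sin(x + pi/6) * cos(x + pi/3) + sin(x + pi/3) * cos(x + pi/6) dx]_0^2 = sin(4)/2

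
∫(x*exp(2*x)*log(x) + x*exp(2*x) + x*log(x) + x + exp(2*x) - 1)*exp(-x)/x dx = 2*(log(x) + 1)*sinh(x) + C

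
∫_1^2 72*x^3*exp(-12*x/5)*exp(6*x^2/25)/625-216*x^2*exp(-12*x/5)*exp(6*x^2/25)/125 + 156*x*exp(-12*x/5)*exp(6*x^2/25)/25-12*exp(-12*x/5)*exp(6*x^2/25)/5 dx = -96*exp(-96/25)/25 + 54*exp(-54/25)/25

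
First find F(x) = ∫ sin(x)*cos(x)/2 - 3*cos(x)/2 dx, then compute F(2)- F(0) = (-6 + sin(2))*sin(2)/4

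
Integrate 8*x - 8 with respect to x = 4*x^2 - 8*x + C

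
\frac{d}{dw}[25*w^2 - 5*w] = 50*w - 5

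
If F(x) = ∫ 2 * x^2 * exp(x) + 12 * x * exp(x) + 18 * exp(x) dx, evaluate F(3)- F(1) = -20*E + 52*exp(3)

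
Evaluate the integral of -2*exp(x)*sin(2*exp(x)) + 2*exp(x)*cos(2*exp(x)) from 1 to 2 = sqrt(2)*(-sin(pi/4 + 2*E) + cos(-2*exp(2) + pi/4))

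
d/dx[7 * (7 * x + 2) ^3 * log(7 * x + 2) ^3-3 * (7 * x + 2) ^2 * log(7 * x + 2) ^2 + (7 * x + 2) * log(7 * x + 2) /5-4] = 7203*x^2*log(7*x + 2)^3 + 7203*x^2*log(7*x + 2)^2 + 4116*x*log(7*x + 2)^3 + 3822*x*log(7*x + 2)^2 - 294*x*log(7*x + 2) + 588*log(7*x + 2)^3 + 504*log(7*x + 2)^2 - 413*log(7*x + 2)/5 + 7/5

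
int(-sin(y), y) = cos(y) + C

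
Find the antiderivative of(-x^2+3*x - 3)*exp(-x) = (x^2 - x + 2)*exp(-x) + C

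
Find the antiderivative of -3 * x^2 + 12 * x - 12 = -x^3 + 6*x^2 - 12*x + C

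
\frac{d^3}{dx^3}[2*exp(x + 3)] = 2*exp(x + 3)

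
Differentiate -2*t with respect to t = -2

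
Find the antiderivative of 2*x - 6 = x^2 - 6*x + C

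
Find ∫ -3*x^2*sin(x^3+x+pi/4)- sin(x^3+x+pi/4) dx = cos(x^3 + x + pi/4) + C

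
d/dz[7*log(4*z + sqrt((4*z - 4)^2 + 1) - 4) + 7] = (112*z + 28*sqrt(16*z^2 - 32*z + 17) - 112)/(16*z^2 + 4*z*sqrt(16*z^2 - 32*z + 17) - 32*z - 4*sqrt(16*z^2 - 32*z + 17) + 17)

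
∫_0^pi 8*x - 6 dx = -6*pi + 4*pi^2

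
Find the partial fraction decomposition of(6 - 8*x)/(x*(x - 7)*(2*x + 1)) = 8/(3*(2*x + 1)) - 10/(21*(x - 7)) - 6/(7*x)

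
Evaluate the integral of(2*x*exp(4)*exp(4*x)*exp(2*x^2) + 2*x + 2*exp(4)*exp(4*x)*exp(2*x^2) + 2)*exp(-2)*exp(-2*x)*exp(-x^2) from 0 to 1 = -exp(2) - exp(-5) + exp(-2) + exp(5)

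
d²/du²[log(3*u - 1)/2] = -9/(18*u^2 - 12*u + 2)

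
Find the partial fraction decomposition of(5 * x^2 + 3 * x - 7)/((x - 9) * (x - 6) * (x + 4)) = 61/(130*(x + 4)) - 191/(30*(x - 6)) + 425/(39*(x - 9))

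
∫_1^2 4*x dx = 6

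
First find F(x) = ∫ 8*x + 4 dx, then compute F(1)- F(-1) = 8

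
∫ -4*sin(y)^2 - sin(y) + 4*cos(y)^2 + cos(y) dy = 2*sin(2*y) + sqrt(2)*sin(y + pi/4) + C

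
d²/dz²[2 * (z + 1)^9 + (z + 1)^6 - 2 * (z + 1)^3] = 144*z^7 + 1008*z^6 + 3024*z^5 + 5070*z^4 + 5160*z^3 + 3204*z^2 + 1116*z + 162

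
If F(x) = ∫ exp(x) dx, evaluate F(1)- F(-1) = E - exp(-1)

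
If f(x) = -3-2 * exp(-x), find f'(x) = 2*exp(-x)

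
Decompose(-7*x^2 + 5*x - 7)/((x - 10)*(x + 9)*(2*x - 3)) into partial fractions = 61/(357*(2*x - 3)) - 619/(399*(x + 9)) - 657/(323*(x - 10))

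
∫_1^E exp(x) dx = -E + exp(E)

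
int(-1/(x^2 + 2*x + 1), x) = 1/(x + 1) + C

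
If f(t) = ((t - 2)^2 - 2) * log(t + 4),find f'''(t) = (2*t^2 + 28*t + 148)/(t^3 + 12*t^2 + 48*t + 64)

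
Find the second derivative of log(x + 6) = -1/(x^2 + 12*x + 36)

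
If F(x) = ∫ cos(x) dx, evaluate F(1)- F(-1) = 2*sin(1)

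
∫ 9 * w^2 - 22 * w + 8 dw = 3*w^3 - 11*w^2 + 8*w + C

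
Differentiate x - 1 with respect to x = 1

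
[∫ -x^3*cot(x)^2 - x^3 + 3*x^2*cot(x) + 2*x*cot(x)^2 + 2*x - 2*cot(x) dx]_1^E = (-2*E + exp(3))*cot(E) + cot(1)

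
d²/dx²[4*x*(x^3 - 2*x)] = 48*x^2 - 16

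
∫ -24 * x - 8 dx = -12*x^2 - 8*x + C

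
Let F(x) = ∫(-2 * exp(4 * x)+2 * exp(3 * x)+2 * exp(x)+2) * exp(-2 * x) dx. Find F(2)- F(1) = -(-exp(-2) + exp(2))^2 - 2*E - 2*exp(-2) + 2*exp(-1) + (E - exp(-1))^2 + 2*exp(2)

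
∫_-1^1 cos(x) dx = 2*sin(1)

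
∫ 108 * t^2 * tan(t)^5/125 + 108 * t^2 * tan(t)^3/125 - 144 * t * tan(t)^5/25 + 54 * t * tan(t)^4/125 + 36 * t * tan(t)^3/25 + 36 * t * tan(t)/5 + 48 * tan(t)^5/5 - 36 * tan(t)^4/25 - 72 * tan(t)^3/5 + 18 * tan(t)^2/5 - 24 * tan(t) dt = (9*t/125 - 6/25)*((3*t - 10)*tan(t)^2 + 50)*tan(t)^2 + C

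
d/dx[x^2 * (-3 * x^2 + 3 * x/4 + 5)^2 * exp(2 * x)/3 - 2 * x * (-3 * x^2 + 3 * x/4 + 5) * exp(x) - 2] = 6*x^6*exp(2*x) + 15*x^5*exp(2*x) - 217*x^4*exp(2*x)/8 - 137*x^3*exp(2*x)/4 + 6*x^3*exp(x) + 145*x^2*exp(2*x)/6 + 33*x^2*exp(x)/2 + 50*x*exp(2*x)/3 - 13*x*exp(x) - 10*exp(x)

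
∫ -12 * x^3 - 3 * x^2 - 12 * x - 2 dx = -3*x^4 - x^3 - 6*x^2 - 2*x + C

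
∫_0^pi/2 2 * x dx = pi^2/4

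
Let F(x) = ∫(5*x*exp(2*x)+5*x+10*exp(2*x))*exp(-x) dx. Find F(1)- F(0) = -10*exp(-1) + 10*E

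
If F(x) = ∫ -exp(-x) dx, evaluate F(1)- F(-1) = -E + exp(-1)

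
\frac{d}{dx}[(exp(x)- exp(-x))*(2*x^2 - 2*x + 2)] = (2*x^2*exp(2*x) + 2*x^2 + 2*x*exp(2*x) - 6*x + 4)*exp(-x)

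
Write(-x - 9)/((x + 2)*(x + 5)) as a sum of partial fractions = 4/(3*(x + 5)) - 7/(3*(x + 2))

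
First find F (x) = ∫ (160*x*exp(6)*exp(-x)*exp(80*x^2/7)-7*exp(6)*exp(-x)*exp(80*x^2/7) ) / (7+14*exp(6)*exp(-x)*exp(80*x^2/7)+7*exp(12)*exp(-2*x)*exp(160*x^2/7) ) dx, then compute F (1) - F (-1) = -exp(129/7)/(1 + exp(129/7)) + exp(115/7)/(1 + exp(115/7))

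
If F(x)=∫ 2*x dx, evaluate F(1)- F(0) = 1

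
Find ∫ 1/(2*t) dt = log(t)/2 + C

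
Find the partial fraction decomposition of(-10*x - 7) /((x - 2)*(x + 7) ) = -7/(x + 7) - 3/(x - 2)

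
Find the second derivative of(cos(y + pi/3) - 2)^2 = sqrt(3)*sin(2*y) + cos(2*y) + 4*cos(y + pi/3)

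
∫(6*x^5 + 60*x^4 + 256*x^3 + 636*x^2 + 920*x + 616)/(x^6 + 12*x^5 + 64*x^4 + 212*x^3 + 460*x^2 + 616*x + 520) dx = log((x^3 + 6*x^2 + 14*x + 22)^2/36 + 1) + C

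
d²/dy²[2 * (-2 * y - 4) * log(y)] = (8 - 4*y)/y^2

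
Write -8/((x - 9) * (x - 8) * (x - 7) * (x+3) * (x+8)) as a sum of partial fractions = -1/(2550*(x + 8)) + 1/(825*(x + 3)) - 2/(75*(x - 7)) + 1/(22*(x - 8)) - 1/(51*(x - 9))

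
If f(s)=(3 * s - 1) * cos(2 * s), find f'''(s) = 24*s*sin(2*s) - 8*sin(2*s) - 36*cos(2*s)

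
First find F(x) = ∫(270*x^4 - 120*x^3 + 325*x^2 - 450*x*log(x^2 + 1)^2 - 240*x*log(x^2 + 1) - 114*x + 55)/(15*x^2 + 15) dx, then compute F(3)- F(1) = -5*log(10)^3 - 4*log(10)^2 - log(2)/5 + log(10)/5 + 5*log(2)^3 + 4*log(2)^2 + 394/3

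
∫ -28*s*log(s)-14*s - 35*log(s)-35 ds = -7*s*(2*s + 5)*log(s) + C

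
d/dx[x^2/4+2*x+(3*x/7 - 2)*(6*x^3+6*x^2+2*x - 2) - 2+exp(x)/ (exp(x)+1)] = (144*x^3*exp(2*x) + 288*x^3*exp(x) + 144*x^3 - 396*x^2*exp(2*x) - 792*x^2*exp(x) - 396*x^2 - 305*x*exp(2*x) - 610*x*exp(x) - 305*x - 40*exp(2*x) - 66*exp(x) - 40)/(14*exp(2*x) + 28*exp(x) + 14)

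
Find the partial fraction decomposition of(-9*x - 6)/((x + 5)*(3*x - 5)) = -63/(20*(3*x - 5)) - 39/(20*(x + 5))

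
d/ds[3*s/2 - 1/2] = 3/2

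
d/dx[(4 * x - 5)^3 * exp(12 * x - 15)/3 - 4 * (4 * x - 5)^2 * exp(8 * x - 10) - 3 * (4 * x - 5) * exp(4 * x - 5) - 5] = 256*x^3*exp(12*x - 15) - 512*x^2*exp(8*x - 10) - 896*x^2*exp(12*x - 15) - 48*x*exp(4*x - 5) + 1152*x*exp(8*x - 10) + 1040*x*exp(12*x - 15) + 48*exp(4*x - 5) - 640*exp(8*x - 10) - 400*exp(12*x - 15)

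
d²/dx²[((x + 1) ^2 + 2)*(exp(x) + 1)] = x^2*exp(x) + 6*x*exp(x) + 9*exp(x) + 2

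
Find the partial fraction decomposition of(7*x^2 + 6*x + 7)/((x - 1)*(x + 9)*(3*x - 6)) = 52/(33*(x + 9)) - 2/(3*(x - 1)) + 47/(33*(x - 2))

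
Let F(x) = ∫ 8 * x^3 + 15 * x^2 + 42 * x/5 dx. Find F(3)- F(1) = 1618/5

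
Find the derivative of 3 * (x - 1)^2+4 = 6*x - 6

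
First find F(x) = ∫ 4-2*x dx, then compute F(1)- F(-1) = 8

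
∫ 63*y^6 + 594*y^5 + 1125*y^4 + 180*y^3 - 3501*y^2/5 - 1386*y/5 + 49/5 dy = 9*y^7 + 99*y^6 + 225*y^5 + 45*y^4 - 1167*y^3/5 - 693*y^2/5 + 49*y/5 + C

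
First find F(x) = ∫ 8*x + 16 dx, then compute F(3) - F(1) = 64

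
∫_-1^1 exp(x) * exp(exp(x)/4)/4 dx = -exp(exp(-1)/4) + exp(E/4)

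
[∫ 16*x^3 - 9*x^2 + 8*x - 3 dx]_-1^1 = -12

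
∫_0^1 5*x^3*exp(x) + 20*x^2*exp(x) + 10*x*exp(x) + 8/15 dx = 8/15 + 10*E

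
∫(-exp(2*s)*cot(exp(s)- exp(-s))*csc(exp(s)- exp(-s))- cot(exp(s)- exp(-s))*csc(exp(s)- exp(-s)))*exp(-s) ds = csc(2*sinh(s)) + C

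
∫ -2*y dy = -y^2 + C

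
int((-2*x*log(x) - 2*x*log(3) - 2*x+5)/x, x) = -(2*x - 5)*log(3*x) + C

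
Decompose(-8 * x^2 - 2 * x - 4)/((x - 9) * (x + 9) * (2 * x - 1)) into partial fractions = 28/(323*(2*x - 1)) - 317/(171*(x + 9)) - 335/(153*(x - 9))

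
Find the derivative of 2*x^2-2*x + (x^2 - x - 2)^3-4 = 6*x^5 - 15*x^4 - 12*x^3 + 33*x^2 + 16*x - 14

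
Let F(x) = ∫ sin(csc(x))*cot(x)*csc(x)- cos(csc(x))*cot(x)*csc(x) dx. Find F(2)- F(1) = sqrt(2)*(-sin(pi/4 + 1/sin(1)) + sin(pi/4 + 1/sin(2)))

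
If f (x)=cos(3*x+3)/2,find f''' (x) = 27*sin(3*x + 3)/2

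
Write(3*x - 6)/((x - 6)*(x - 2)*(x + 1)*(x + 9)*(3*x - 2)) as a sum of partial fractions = -81/(2320*(3*x - 2)) - 1/(1160*(x + 9)) + 3/(280*(x + 1)) + 1/(560*(x - 6))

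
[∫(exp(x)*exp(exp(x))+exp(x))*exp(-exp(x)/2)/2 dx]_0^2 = -exp(1/2) - exp(-exp(2)/2) + exp(-1/2) + exp(exp(2)/2)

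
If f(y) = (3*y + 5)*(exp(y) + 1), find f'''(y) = 3*y*exp(y) + 14*exp(y)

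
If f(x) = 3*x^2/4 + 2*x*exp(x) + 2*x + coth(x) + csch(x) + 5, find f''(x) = 2*x*exp(x) + 4*exp(x) + 3/2 + 1/sinh(x) + 2*cosh(x)/sinh(x)^3 + 2/sinh(x)^3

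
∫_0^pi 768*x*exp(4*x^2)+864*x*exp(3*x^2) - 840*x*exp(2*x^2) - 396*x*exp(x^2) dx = -24*exp(2*pi^2) - 18*exp(pi^2) + 18 + 6*(-4*exp(2*pi^2) - 3*exp(pi^2) + 5)^2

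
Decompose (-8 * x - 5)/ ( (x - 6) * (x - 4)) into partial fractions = 37/(2*(x - 4)) - 53/(2*(x - 6))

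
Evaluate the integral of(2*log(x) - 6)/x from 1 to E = -5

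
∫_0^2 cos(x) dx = sin(2)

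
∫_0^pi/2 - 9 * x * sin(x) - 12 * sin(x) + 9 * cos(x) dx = -12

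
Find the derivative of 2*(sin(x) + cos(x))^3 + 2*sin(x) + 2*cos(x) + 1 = sqrt(2)*(3*sin(3*x + pi/4) + 5*cos(x + pi/4))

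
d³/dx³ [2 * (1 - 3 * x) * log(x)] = (6*x + 4)/x^3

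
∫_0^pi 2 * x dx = pi^2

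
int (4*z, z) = 2*z^2 + C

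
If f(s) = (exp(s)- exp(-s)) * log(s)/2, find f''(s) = (s^2*exp(2*s)*log(s) - s^2*log(s) + 2*s*exp(2*s) + 2*s - exp(2*s) + 1)*exp(-s)/(2*s^2)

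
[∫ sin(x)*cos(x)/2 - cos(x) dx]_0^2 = -1 + (-1 + sin(2)/2)^2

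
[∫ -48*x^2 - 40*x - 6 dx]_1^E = 2*(-2*E - 1)^3 + 2*E + (-2*E - 1)^2 + 43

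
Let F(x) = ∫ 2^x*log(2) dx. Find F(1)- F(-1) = 3/2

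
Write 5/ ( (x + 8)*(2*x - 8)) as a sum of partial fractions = -5/(24*(x + 8)) + 5/(24*(x - 4))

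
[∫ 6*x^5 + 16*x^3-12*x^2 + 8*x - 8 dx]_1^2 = 99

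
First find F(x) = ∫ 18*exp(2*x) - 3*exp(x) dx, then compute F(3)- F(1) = -9*exp(2) - 3*exp(3) + 3*E + 9*exp(6)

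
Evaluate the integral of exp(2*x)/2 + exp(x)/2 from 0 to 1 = -3/4 + E/2 + exp(2)/4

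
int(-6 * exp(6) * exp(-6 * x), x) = exp(6 - 6*x) + C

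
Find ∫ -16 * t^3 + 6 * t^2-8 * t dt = -4*t^4 + 2*t^3 - 4*t^2 + C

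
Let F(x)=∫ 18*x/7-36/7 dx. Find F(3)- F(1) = 0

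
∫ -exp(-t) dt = exp(-t) + C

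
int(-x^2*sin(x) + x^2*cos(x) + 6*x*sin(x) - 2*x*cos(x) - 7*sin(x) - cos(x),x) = sqrt(2)*((x - 2)^2 - 1)*sin(x + pi/4) + C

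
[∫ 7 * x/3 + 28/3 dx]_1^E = -21/2 + 7*exp(2)/6 + 28*E/3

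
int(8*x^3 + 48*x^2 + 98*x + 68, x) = 2*x^4 + 16*x^3 + 49*x^2 + 68*x + C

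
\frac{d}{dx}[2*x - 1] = 2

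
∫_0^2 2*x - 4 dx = -4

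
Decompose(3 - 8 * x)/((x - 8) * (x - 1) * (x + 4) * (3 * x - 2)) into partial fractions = -9/(44*(3*x - 2)) - 1/(24*(x + 4)) + 1/(7*(x - 1)) - 61/(1848*(x - 8))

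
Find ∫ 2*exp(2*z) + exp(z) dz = (exp(z) - 1)*(exp(z) + 2) + C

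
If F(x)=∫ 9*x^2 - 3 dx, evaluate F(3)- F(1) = 72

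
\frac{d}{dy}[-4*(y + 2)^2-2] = -8*y - 16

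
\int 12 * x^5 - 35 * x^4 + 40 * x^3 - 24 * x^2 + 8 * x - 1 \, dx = 2*x^6 - 7*x^5 + 10*x^4 - 8*x^3 + 4*x^2 - x + C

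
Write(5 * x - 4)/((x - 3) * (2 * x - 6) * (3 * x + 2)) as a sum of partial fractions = -3/(11*(3*x + 2)) + 1/(11*(x - 3)) + 1/(2*(x - 3)^2)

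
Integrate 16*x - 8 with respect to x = 8*x^2 - 8*x + C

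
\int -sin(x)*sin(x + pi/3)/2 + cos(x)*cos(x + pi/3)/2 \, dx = sin(2*x + pi/3)/4 + C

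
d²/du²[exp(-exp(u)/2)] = (exp(2*u) - 2*exp(u))*exp(-exp(u)/2)/4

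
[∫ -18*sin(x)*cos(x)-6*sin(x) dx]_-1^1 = 0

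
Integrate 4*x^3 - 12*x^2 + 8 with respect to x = x^4 - 4*x^3 + 8*x + C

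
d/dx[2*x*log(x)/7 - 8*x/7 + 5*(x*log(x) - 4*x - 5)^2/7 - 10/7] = 10*x*log(x)^2/7 - 10*x*log(x) + 120*x/7 - 48*log(x)/7 + 144/7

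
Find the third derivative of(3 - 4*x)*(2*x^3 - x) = 36 - 192*x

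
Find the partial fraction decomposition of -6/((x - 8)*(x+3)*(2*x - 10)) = -3/(88*(x + 3)) + 1/(8*(x - 5)) - 1/(11*(x - 8))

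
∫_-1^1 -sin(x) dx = 0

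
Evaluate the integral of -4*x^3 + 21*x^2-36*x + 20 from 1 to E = (-2 + E)^3*(1 - E)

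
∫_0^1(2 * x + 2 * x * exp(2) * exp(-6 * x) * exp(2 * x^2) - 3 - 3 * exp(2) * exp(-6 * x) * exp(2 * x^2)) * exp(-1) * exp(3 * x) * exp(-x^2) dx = -2*E + 2*exp(-1)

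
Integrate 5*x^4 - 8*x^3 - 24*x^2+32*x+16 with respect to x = x^5 - 2*x^4 - 8*x^3 + 16*x^2 + 16*x + C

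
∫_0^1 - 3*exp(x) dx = 3 - 3*E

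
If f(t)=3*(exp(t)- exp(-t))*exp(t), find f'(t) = 6*exp(2*t)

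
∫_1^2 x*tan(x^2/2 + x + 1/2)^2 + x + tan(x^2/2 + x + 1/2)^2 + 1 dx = -tan(2) + tan(9/2)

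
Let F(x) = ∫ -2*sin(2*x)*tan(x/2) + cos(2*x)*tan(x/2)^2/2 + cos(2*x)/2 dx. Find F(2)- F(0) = cos(4)*tan(1)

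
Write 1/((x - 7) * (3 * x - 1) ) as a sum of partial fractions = -3/(20*(3*x - 1)) + 1/(20*(x - 7))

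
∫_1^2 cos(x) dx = -sin(1) + sin(2)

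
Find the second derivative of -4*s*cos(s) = 4*s*cos(s) + 8*sin(s)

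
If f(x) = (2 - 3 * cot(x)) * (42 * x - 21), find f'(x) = 126*x/sin(x)^2 + 84 - 126/tan(x) - 63/sin(x)^2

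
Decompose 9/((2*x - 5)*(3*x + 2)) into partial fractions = -27/(19*(3*x + 2)) + 18/(19*(2*x - 5))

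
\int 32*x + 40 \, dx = 16*x^2 + 40*x + C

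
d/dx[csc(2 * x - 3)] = -2*cot(2*x - 3)*csc(2*x - 3)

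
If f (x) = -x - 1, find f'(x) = -1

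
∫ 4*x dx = 2*x^2 + C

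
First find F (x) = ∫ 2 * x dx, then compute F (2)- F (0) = 4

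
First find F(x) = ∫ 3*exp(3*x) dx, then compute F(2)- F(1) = -exp(3) + exp(6)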